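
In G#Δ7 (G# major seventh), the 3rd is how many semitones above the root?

G#Δ7 (G# major seventh) is spelled G#, B#, D#, F##.
G# to B# is a major third: 4 semitones.

4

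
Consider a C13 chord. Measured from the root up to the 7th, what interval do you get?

m7

Spelling the chord: C-E-G-B♭-D-A.
That puts C below B♭.
From C to B♭: 10 semitones over a seventh = minor.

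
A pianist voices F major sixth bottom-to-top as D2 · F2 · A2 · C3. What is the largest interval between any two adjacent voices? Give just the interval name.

major 3rd

Adjacent intervals: D2→F2 = minor third; F2→A2 = major third; A2→C3 = minor third.
The largest is F2 to A2, a major third (4 semitones).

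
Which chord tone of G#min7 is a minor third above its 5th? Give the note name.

Spelling the chord: G# B D# F#.
The 5th is D#. A minor third above D# is F#.
F# is the chord's 7th.

F#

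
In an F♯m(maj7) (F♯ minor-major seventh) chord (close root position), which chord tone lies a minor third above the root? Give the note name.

The chord tones of F♯mM7 are F♯, A, C♯, E♯.
The root is F♯. A minor third above F♯ is A.
A is the chord's 3rd.

A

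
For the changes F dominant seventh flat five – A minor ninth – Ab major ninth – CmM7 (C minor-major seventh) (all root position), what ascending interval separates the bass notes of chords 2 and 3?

diminished 8th

The roots are A and Ab.
8 letter names make it an octave; at 11 semitones (a half step narrower than perfect) the quality is diminished.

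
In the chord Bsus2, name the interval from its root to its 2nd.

Bsus2 (B sus2) is spelled B, C♯, F♯.
So we need the interval from B up to C♯.
From B to C♯ is 2 semitones, exactly the major second.

major 2nd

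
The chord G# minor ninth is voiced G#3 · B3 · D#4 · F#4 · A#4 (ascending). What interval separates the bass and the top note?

The outer voices are G#3 and A#4.
G# up to A# spans 9 letter names and 14 semitones — a major ninth.

major 9th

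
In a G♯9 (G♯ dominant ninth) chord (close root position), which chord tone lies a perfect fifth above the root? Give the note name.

G♯9 (G♯ dominant ninth) is spelled G♯-B♯-D♯-F♯-A♯.
The root is G♯. A perfect fifth above G♯ is D♯.
D♯ is the chord's 5th.

D#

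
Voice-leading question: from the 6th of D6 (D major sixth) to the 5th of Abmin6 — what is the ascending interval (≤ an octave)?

The 6th of D6 (D major sixth) is B; the 5th of Abmin6 is Eb.
From B to Eb: 4 semitones over a fourth = diminished.

diminished fourth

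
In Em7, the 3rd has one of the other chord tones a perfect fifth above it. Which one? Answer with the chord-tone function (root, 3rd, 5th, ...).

Emin7 (E minor seventh): E–G–B–D.
The 3rd is G. A perfect fifth above G is D.
D is the chord's 7th.

7th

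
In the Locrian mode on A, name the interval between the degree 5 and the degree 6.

A locrian: A B♭ C D E♭ F G.
That puts E♭ below F.
Counting 2 letters and 2 half steps from E♭ gives a major second.

M2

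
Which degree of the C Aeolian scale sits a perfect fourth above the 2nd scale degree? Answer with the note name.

The scale is C D Eb F G Ab Bb.
The 2nd scale degree is D; a perfect fourth above that is G — scale degree 5.

G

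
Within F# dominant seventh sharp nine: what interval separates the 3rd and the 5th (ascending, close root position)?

Spelling the chord: F#, A#, C#, E, G##.
So we need the interval from A# up to C#.
A# up to C# is 3 semitones, a half step narrower than a major third, so the interval is minor.

minor third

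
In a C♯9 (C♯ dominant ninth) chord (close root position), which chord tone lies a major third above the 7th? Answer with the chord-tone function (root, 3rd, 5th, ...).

Spelling the chord: C♯–E♯–G♯–B–D♯.
The 7th is B. A major third above B is D♯.
D♯ is the chord's 9th.

9th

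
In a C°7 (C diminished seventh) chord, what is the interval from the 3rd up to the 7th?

C diminished seventh: C-E♭-G♭-B𝄫.
That puts E♭ below B𝄫.
From E♭ to B𝄫: 6 semitones over a fifth = diminished.

d5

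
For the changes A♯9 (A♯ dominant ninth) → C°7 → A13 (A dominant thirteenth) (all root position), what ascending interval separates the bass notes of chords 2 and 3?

major sixth

The roots are C and A.
Counting 6 letters and 9 half steps from C gives a major sixth.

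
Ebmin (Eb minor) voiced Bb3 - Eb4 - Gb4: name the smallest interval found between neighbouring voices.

Adjacent intervals: Bb3→Eb4 = perfect fourth; Eb4→Gb4 = minor third.
The smallest is Eb4 to Gb4, a minor third (3 semitones).

minor third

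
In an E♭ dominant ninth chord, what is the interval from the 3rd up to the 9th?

E♭9 (E♭ dominant ninth) is spelled E♭ G B♭ D♭ F.
So we need the interval from G up to F.
G up to F is 10 semitones, a half step narrower than a major seventh, so the interval is minor.

m7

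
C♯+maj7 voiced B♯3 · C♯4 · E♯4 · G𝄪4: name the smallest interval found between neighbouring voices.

Adjacent intervals: B♯3→C♯4 = minor second; C♯4→E♯4 = major third; E♯4→G𝄪4 = major third.
The smallest is B♯3 to C♯4, a minor second (1 semitone).

m2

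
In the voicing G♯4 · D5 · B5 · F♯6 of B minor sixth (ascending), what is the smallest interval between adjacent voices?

Adjacent intervals: G♯4→D5 = diminished fifth; D5→B5 = major sixth; B5→F♯6 = perfect fifth.
The smallest is G♯4 to D5, a diminished fifth (6 semitones).

diminished 5th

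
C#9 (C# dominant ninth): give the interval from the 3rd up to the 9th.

The chord tones of C# dominant ninth are C#-E#-G#-B-D#.
The 3rd is E# and the 9th is D#.
E# up to D# is 10 semitones, a half step narrower than a major seventh, so the interval is minor.

minor seventh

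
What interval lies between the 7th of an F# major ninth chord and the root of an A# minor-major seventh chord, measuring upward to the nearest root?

perfect fourth

The 7th of F# major ninth is E#; the root of A# minor-major seventh is A#.
E# up to A# spans 4 letter names and 5 semitones — a perfect fourth.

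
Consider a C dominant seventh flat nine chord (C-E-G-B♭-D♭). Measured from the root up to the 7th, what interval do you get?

So we need the interval from C up to B♭.
7 letter names make it a seventh; at 10 semitones (a half step narrower than major) the quality is minor.

minor 7th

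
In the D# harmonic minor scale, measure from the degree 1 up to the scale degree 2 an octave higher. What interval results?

major 9th

The scale runs D# E# F# G# A# B C##.
That puts D# below E#.
From D# to E# is 14 semitones, exactly the major ninth.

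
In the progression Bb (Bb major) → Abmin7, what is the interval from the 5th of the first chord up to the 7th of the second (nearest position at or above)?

The 5th of Bb (Bb major) is F; the 7th of Abmin7 is Gb.
2 letter names make it a second; at 1 semitone (a half step narrower than major) the quality is minor.

minor second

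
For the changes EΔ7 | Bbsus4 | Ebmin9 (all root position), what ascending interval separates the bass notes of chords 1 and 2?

diminished 5th

The roots are E and Bb.
From E to Bb: 6 semitones over a fifth = diminished.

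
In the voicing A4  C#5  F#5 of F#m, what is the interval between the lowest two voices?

M3

Those voices are A4 and C#5.
A up to C# spans 3 letter names and 4 semitones — a major third.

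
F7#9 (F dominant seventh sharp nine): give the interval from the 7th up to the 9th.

Spelling the chord: F–A–C–Eb–G#.
So we need the interval from Eb up to G#.
Eb up to G# is 5 semitones, a half step wider than a major third, so the interval is augmented.

augmented third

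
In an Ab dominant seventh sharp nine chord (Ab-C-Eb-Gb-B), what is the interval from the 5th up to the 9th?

augmented fifth

The 5th is Eb and the 9th is B.
5 letter names make it a fifth; at 8 semitones (a half step wider than perfect) the quality is augmented.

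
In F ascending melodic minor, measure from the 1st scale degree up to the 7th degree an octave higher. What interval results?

F melodic minor: F G Ab Bb C D E.
So we need the interval from F up to E.
From F to E is 23 semitones, exactly the major fourteenth.

major fourteenth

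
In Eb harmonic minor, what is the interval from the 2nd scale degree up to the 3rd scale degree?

The scale runs Eb F Gb Ab Bb Cb D.
So we need the interval from F up to Gb.
F up to Gb is 1 semitone, a half step narrower than a major second, so the interval is minor.

m2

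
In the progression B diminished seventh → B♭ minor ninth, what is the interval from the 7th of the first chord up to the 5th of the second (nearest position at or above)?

major sixth

The 7th of B diminished seventh is A♭; the 5th of B♭ minor ninth is F.
Counting 6 letters and 9 half steps from A♭ gives a major sixth.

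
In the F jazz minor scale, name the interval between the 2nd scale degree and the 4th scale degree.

m3

The scale runs F G Ab Bb C D E.
The 2nd scale degree is G and the degree 4 is Bb.
3 letter names make it a third; at 3 semitones (a half step narrower than major) the quality is minor.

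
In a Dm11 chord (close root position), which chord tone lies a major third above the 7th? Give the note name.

Dm11 is spelled D F A C E G.
The 7th is C. A major third above C is E.
E is the chord's 9th.

E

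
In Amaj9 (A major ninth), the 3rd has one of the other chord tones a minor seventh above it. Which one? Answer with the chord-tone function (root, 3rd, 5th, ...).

Spelling the chord: A, C#, E, G#, B.
The 3rd is C#. A minor seventh above C# is B.
B is the chord's 9th.

9th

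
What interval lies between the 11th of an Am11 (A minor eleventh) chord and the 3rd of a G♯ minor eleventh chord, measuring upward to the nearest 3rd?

M6

The 11th of Am11 (A minor eleventh) is D; the 3rd of G♯ minor eleventh is B.
Counting 6 letters and 9 half steps from D gives a major sixth.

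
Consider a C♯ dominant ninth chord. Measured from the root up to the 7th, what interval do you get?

minor seventh

C♯9: C♯ E♯ G♯ B D♯.
The root is C♯ and the 7th is B.
From C♯ to B: 10 semitones over a seventh = minor.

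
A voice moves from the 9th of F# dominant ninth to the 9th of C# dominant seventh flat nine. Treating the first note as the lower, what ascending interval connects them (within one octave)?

diminished fifth

F# dominant ninth has G# as its 9th, and C# dominant seventh flat nine has D as its 9th.
5 letter names make it a fifth; at 6 semitones (a half step narrower than perfect) the quality is diminished.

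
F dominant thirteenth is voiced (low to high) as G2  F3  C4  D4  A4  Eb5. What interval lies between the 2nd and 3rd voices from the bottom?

perfect 5th

Those voices are F3 and C4.
From F to C is 7 semitones, exactly the perfect fifth.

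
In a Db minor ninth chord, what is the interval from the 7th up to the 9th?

major third

Db minor ninth: Db-Fb-Ab-Cb-Eb.
That puts Cb below Eb.
From Cb to Eb is 4 semitones, exactly the major third.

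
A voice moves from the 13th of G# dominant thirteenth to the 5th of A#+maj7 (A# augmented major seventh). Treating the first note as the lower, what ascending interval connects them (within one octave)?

G# dominant thirteenth has E# as its 13th, and A#+maj7 (A# augmented major seventh) has E## as its 5th.
1 letter names make it a unison; at 1 semitone (a half step wider than perfect) the quality is augmented.

augmented unison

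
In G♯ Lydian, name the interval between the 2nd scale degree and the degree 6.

perfect fifth

The scale runs G♯ A♯ B♯ C𝄪 D♯ E♯ F𝄪.
2nd scale degree = A♯; 6th degree = E♯.
A♯ up to E♯ spans 5 letter names and 7 semitones — a perfect fifth.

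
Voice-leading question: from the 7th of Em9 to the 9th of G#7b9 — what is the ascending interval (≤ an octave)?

The 7th of Em9 is D; the 9th of G#7b9 is A.
D up to A spans 5 letter names and 7 semitones — a perfect fifth.

perfect fifth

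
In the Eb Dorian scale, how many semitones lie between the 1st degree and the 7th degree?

10

The scale is Eb F Gb Ab Bb C Db.
Eb up to Db is a minor seventh — 10 semitones.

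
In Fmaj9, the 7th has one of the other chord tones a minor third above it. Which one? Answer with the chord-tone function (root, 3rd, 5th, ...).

9th

The chord tones of Fmaj9 are F–A–C–E–G.
The 7th is E. A minor third above E is G.
G is the chord's 9th.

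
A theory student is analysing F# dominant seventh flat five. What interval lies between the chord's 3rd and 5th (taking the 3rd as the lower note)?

diminished third

F#7b5: F#, A#, C, E.
That puts A# below C.
From A# to C: 2 semitones over a third = diminished.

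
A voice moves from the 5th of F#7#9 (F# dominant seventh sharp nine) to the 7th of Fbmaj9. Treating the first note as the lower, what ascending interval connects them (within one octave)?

The 5th of F#7#9 (F# dominant seventh sharp nine) is C#; the 7th of Fbmaj9 is Eb.
C# up to Eb is 2 semitones, a whole step narrower than a major third, so the interval is diminished.

diminished 3rd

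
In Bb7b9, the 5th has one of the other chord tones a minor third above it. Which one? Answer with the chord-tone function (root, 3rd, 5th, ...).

7th

Spelling the chord: Bb-D-F-Ab-Cb.
The 5th is F. A minor third above F is Ab.
Ab is the chord's 7th.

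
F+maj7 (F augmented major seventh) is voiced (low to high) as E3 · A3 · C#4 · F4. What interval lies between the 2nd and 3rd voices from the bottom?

major third

Those voices are A3 and C#4.
Counting 3 letters and 4 half steps from A gives a major third.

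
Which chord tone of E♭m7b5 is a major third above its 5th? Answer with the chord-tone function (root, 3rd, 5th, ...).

7th

E♭ø7 is spelled E♭, G♭, B𝄫, D♭.
The 5th is B𝄫. A major third above B𝄫 is D♭.
D♭ is the chord's 7th.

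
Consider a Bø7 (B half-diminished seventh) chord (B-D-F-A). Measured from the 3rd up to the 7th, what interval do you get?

That puts D below A.
D up to A spans 5 letter names and 7 semitones — a perfect fifth.

perfect 5th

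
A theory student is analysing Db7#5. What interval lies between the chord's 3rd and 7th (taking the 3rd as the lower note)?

diminished fifth

Db augmented seventh is spelled Db F A Cb.
So we need the interval from F up to Cb.
F up to Cb is 6 semitones, a half step narrower than a perfect fifth, so the interval is diminished.
That tritone between 3rd and 7th is what gives the dominant seventh its pull toward resolution.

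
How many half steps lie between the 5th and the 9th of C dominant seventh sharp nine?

8

The chord tones of C dominant seventh sharp nine are C E G Bb D#.
G to D# is an augmented fifth: 8 semitones.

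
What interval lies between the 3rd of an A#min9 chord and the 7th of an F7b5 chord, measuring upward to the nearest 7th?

diminished third

A#min9 has C# as its 3rd, and F7b5 has Eb as its 7th.
From C# to Eb: 2 semitones over a third = diminished.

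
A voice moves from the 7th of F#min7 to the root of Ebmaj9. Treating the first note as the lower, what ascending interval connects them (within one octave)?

The 7th of F#min7 is E; the root of Ebmaj9 is Eb.
E up to Eb is 11 semitones, a half step narrower than a perfect octave, so the interval is diminished.

diminished octave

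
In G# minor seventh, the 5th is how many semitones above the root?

G#m7 (G# minor seventh): G#, B, D#, F#.
G# to D# is a perfect fifth: 7 semitones.

7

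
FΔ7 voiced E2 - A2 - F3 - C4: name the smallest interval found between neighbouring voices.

perfect fourth

Adjacent intervals: E2→A2 = perfect fourth; A2→F3 = minor sixth; F3→C4 = perfect fifth.
The smallest is E2 to A2, a perfect fourth (5 semitones).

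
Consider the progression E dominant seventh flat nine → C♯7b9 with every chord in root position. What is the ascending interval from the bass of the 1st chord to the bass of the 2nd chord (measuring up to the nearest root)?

major 6th

The roots are E and C♯.
From E to C♯ is 9 semitones, exactly the major sixth.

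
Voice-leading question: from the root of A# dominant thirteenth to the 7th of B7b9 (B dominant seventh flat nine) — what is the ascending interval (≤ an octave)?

diminished 8th

The root of A# dominant thirteenth is A#; the 7th of B7b9 (B dominant seventh flat nine) is A.
A# up to A is 11 semitones, a half step narrower than a perfect octave, so the interval is diminished.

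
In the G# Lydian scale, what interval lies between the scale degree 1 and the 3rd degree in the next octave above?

The scale runs G# A# B# C## D# E# F##.
Scale degree 1 = G#; 3rd scale degree (up an octave) = B#.
G# up to B# spans 10 letter names and 16 semitones — a major tenth.

major 10th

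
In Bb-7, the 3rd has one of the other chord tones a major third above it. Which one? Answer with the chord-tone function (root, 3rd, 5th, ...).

Spelling the chord: Bb-Db-F-Ab.
The 3rd is Db. A major third above Db is F.
F is the chord's 5th.

5th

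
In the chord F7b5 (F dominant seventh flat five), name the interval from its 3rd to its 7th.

Spelling the chord: F–A–Cb–Eb.
The 3rd is A and the 7th is Eb.
A up to Eb is 6 semitones, a half step narrower than a perfect fifth, so the interval is diminished.

diminished fifth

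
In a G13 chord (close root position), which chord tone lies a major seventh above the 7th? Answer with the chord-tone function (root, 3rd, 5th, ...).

13th

Spelling the chord: G-B-D-F-A-E.
The 7th is F. A major seventh above F is E.
E is the chord's 13th.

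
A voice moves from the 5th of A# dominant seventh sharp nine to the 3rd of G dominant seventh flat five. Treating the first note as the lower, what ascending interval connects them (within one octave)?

A# dominant seventh sharp nine has E# as its 5th, and G dominant seventh flat five has B as its 3rd.
From E# to B: 6 semitones over a fifth = diminished.

diminished fifth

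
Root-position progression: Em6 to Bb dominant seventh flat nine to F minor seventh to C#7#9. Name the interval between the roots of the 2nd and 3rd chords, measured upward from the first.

perfect 5th

The roots are Bb and F.
Bb up to F spans 5 letter names and 7 semitones — a perfect fifth.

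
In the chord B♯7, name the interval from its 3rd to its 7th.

diminished 5th

B♯7 (B♯ dominant seventh): B♯-D𝄪-F𝄪-A♯.
That puts D𝄪 below A♯.
D𝄪 up to A♯ is 6 semitones, a half step narrower than a perfect fifth, so the interval is diminished.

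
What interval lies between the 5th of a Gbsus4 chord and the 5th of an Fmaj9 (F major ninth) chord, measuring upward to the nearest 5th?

Gbsus4 has Db as its 5th, and Fmaj9 (F major ninth) has C as its 5th.
Db up to C spans 7 letter names and 11 semitones — a major seventh.

major seventh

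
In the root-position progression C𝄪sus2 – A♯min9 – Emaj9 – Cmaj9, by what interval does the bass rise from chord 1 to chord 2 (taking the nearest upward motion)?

minor 6th

The roots are C𝄪 and A♯.
From C𝄪 to A♯: 8 semitones over a sixth = minor.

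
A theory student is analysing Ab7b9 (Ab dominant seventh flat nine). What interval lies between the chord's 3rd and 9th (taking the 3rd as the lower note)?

Spelling the chord: Ab C Eb Gb Bbb.
That puts C below Bbb.
From C to Bbb: 9 semitones over a seventh = diminished.

diminished seventh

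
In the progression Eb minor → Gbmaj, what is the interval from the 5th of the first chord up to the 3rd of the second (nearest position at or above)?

perfect unison

Eb minor has Bb as its 5th, and Gbmaj has Bb as its 3rd.
Counting 1 letters and 0 half steps from Bb gives a perfect unison.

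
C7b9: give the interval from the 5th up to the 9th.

diminished fifth

The chord tones of C7b9 are C, E, G, Bb, Db.
So we need the interval from G up to Db.
5 letter names make it a fifth; at 6 semitones (a half step narrower than perfect) the quality is diminished.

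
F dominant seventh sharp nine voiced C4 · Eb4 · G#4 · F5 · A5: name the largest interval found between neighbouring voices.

Adjacent intervals: C4→Eb4 = minor third; Eb4→G#4 = augmented third; G#4→F5 = diminished seventh; F5→A5 = major third.
The largest is G#4 to F5, a diminished seventh (9 semitones).

d7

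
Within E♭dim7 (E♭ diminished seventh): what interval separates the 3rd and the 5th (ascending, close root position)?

E♭dim7 is spelled E♭ G♭ B𝄫 D𝄫.
The 3rd is G♭ and the 5th is B𝄫.
G♭ up to B𝄫 is 3 semitones, a half step narrower than a major third, so the interval is minor.

m3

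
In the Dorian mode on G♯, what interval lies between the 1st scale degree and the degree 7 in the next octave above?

Spelling the Dorian mode on G♯: G♯ A♯ B C♯ D♯ E♯ F♯.
1st scale degree = G♯; 7th scale degree (up an octave) = F♯.
G♯ up to F♯ is 22 semitones, a half step narrower than a major fourteenth, so the interval is minor.

minor 14th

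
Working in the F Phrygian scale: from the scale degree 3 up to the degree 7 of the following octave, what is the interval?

F phrygian: F Gb Ab Bb C Db Eb.
That puts Ab below Eb.
Counting 12 letters and 19 half steps from Ab gives a perfect twelfth.

perfect 12th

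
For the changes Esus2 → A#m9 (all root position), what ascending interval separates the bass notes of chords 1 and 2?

augmented 4th

The roots are E and A#.
E up to A# is 6 semitones, a half step wider than a perfect fourth, so the interval is augmented.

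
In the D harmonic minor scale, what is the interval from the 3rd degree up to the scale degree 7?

The scale runs D E F G A Bb C#.
3rd degree = F; 7th scale degree = C#.
5 letter names make it a fifth; at 8 semitones (a half step wider than perfect) the quality is augmented.

augmented fifth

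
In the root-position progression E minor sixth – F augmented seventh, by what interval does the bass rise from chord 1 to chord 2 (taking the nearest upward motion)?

The roots are E and F.
2 letter names make it a second; at 1 semitone (a half step narrower than major) the quality is minor.

minor second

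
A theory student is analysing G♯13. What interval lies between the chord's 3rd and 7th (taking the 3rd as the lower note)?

Spelling the chord: G♯–B♯–D♯–F♯–A♯–E♯.
3rd = B♯; 7th = F♯.
From B♯ to F♯: 6 semitones over a fifth = diminished.

diminished fifth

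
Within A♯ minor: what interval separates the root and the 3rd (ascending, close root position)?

minor third

Spelling the chord: A♯, C♯, E♯.
Root = A♯; 3rd = C♯.
3 letter names make it a third; at 3 semitones (a half step narrower than major) the quality is minor.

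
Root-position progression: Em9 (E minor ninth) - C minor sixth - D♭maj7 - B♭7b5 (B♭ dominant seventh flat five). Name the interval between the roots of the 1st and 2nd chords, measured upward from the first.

The roots are E and C.
6 letter names make it a sixth; at 8 semitones (a half step narrower than major) the quality is minor.

minor sixth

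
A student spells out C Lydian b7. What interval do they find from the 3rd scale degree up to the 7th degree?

Spelling C Lydian b7: C D E F# G A Bb.
So we need the interval from E up to Bb.
E up to Bb is 6 semitones, a half step narrower than a perfect fifth, so the interval is diminished.

diminished fifth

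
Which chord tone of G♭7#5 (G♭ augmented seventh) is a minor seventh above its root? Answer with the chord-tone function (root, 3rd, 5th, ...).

7th

Spelling the chord: G♭-B♭-D-F♭.
The root is G♭. A minor seventh above G♭ is F♭.
F♭ is the chord's 7th.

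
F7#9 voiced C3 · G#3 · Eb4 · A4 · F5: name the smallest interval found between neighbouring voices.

augmented 4th

Adjacent intervals: C3→G#3 = augmented fifth; G#3→Eb4 = diminished sixth; Eb4→A4 = augmented fourth; A4→F5 = minor sixth.
The smallest is Eb4 to A4, an augmented fourth (6 semitones).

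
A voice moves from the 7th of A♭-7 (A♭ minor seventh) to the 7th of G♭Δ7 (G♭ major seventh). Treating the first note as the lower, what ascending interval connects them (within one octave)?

major seventh

A♭-7 (A♭ minor seventh) has G♭ as its 7th, and G♭Δ7 (G♭ major seventh) has F as its 7th.
From G♭ to F is 11 semitones, exactly the major seventh.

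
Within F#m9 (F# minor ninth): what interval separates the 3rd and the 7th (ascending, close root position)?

perfect 5th

F#min9 is spelled F#, A, C#, E, G#.
So we need the interval from A up to E.
Counting 5 letters and 7 half steps from A gives a perfect fifth.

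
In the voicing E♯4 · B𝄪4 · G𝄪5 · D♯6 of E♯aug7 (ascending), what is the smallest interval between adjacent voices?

diminished fifth

Adjacent intervals: E♯4→B𝄪4 = augmented fifth; B𝄪4→G𝄪5 = minor sixth; G𝄪5→D♯6 = diminished fifth.
The smallest is G𝄪5 to D♯6, a diminished fifth (6 semitones).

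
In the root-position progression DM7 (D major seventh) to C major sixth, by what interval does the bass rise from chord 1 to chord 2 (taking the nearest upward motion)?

The roots are D and C.
7 letter names make it a seventh; at 10 semitones (a half step narrower than major) the quality is minor.

minor 7th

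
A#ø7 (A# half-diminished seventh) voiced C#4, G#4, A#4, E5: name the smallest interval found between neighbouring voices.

M2

Adjacent intervals: C#4→G#4 = perfect fifth; G#4→A#4 = major second; A#4→E5 = diminished fifth.
The smallest is G#4 to A#4, a major second (2 semitones).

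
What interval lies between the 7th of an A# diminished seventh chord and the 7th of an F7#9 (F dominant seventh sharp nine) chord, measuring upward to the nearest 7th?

m6

A# diminished seventh has G as its 7th, and F7#9 (F dominant seventh sharp nine) has Eb as its 7th.
6 letter names make it a sixth; at 8 semitones (a half step narrower than major) the quality is minor.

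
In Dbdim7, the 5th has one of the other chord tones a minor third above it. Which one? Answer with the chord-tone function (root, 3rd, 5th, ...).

Dbdim7: Db–Fb–Abb–Cbb.
The 5th is Abb. A minor third above Abb is Cbb.
Cbb is the chord's 7th.

7th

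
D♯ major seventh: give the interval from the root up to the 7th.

D♯ major seventh: D♯–F𝄪–A♯–C𝄪.
The root is D♯ and the 7th is C𝄪.
D♯ up to C𝄪 spans 7 letter names and 11 semitones — a major seventh.

M7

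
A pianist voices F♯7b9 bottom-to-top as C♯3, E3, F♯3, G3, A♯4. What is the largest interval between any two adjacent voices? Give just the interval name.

augmented 9th

Adjacent intervals: C♯3→E3 = minor third; E3→F♯3 = major second; F♯3→G3 = minor second; G3→A♯4 = augmented ninth.
The largest is G3 to A♯4, an augmented ninth (15 semitones).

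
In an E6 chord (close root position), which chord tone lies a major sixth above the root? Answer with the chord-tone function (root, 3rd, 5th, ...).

E6: E G# B C#.
The root is E. A major sixth above E is C#.
C# is the chord's 6th.

6th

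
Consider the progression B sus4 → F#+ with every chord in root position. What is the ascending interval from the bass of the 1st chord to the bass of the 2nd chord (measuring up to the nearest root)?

P5

The roots are B and F#.
B up to F# spans 5 letter names and 7 semitones — a perfect fifth.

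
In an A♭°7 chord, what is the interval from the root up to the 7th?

diminished 7th

The chord tones of A♭ diminished seventh are A♭–C♭–E𝄫–G𝄫.
That puts A♭ below G𝄫.
7 letter names make it a seventh; at 9 semitones (a whole step narrower than major) the quality is diminished.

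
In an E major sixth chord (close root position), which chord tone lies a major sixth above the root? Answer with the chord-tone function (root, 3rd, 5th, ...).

6th

The chord tones of E6 (E major sixth) are E G# B C#.
The root is E. A major sixth above E is C#.
C# is the chord's 6th.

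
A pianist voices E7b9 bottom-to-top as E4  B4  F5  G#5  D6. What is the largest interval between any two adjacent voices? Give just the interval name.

Adjacent intervals: E4→B4 = perfect fifth; B4→F5 = diminished fifth; F5→G#5 = augmented second; G#5→D6 = diminished fifth.
The largest is E4 to B4, a perfect fifth (7 semitones).

perfect fifth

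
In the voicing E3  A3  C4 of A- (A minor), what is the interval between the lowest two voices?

Those voices are E3 and A3.
Counting 4 letters and 5 half steps from E gives a perfect fourth.

perfect fourth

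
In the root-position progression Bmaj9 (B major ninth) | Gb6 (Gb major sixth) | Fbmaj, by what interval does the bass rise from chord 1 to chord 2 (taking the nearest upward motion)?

d6

The roots are B and Gb.
6 letter names make it a sixth; at 7 semitones (a whole step narrower than major) the quality is diminished.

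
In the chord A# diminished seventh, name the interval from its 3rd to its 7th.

Spelling the chord: A#-C#-E-G.
3rd = C#; 7th = G.
C# up to G is 6 semitones, a half step narrower than a perfect fifth, so the interval is diminished.

diminished fifth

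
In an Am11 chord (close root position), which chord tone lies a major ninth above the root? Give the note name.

A minor eleventh: A, C, E, G, B, D.
The root is A. A major ninth above A is B.
B is the chord's 9th.

B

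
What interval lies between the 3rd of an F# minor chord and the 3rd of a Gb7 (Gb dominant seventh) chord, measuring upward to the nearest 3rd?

The 3rd of F# minor is A; the 3rd of Gb7 (Gb dominant seventh) is Bb.
A up to Bb is 1 semitone, a half step narrower than a major second, so the interval is minor.

minor 2nd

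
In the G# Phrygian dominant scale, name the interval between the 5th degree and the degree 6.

minor second

The scale runs G# A B# C# D# E F#.
5th degree = D#; degree 6 = E.
2 letter names make it a second; at 1 semitone (a half step narrower than major) the quality is minor.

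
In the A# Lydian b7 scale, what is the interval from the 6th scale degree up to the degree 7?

minor second

A# lydian dominant: A# B# C## D## E# F## G#.
So we need the interval from F## up to G#.
From F## to G#: 1 semitone over a second = minor.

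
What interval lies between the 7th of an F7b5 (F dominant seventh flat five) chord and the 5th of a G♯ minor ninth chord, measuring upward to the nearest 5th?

augmented seventh

F7b5 (F dominant seventh flat five) has E♭ as its 7th, and G♯ minor ninth has D♯ as its 5th.
From E♭ to D♯: 12 semitones over a seventh = augmented.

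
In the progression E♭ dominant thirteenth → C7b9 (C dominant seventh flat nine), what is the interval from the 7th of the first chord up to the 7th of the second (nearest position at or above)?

major sixth

The 7th of E♭ dominant thirteenth is D♭; the 7th of C7b9 (C dominant seventh flat nine) is B♭.
Counting 6 letters and 9 half steps from D♭ gives a major sixth.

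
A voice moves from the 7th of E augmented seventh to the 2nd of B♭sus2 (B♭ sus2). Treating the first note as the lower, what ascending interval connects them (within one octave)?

minor seventh

The 7th of E augmented seventh is D; the 2nd of B♭sus2 (B♭ sus2) is C.
From D to C: 10 semitones over a seventh = minor.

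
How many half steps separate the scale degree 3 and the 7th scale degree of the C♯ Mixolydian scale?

The scale is C♯ D♯ E♯ F♯ G♯ A♯ B.
E♯ up to B is a diminished fifth — 6 semitones.

6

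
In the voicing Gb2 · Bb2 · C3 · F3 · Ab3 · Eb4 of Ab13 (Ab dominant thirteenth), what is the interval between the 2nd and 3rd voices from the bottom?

major second

Those voices are Bb2 and C3.
From Bb to C is 2 semitones, exactly the major second.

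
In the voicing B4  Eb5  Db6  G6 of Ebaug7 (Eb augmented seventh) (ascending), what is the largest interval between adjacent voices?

Adjacent intervals: B4→Eb5 = diminished fourth; Eb5→Db6 = minor seventh; Db6→G6 = augmented fourth.
The largest is Eb5 to Db6, a minor seventh (10 semitones).

minor seventh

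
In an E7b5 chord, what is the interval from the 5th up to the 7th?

major third

E dominant seventh flat five is spelled E-G#-Bb-D.
5th = Bb; 7th = D.
From Bb to D is 4 semitones, exactly the major third.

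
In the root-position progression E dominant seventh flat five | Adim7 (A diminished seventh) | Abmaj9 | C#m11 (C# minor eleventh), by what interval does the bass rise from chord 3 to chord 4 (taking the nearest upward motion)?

augmented third

The roots are Ab and C#.
Ab up to C# is 5 semitones, a half step wider than a major third, so the interval is augmented.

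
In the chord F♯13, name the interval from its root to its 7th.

minor 7th

F♯13 (F♯ dominant thirteenth) is spelled F♯, A♯, C♯, E, G♯, D♯.
Root = F♯; 7th = E.
7 letter names make it a seventh; at 10 semitones (a half step narrower than major) the quality is minor.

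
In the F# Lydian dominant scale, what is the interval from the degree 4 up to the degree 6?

minor third

F# lydian dominant: F# G# A# B# C# D# E.
The degree 4 is B# and the scale degree 6 is D#.
From B# to D#: 3 semitones over a third = minor.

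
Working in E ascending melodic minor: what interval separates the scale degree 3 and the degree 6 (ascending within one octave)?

Spelling E ascending melodic minor: E F♯ G A B C♯ D♯.
So we need the interval from G up to C♯.
4 letter names make it a fourth; at 6 semitones (a half step wider than perfect) the quality is augmented.

augmented fourth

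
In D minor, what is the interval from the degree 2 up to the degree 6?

diminished 5th

The scale runs D E F G A Bb C.
So we need the interval from E up to Bb.
5 letter names make it a fifth; at 6 semitones (a half step narrower than perfect) the quality is diminished.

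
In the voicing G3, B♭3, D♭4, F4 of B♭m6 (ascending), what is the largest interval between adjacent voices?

major third

Adjacent intervals: G3→B♭3 = minor third; B♭3→D♭4 = minor third; D♭4→F4 = major third.
The largest is D♭4 to F4, a major third (4 semitones).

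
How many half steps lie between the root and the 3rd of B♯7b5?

4

B♯7b5 is spelled B♯-D𝄪-F♯-A♯.
B♯ to D𝄪 is a major third: 4 semitones.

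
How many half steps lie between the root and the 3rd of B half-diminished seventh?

Bø is spelled B–D–F–A.
B to D is a minor third: 3 semitones.

3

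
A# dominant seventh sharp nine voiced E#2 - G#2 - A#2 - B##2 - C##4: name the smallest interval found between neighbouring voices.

major second

Adjacent intervals: E#2→G#2 = minor third; G#2→A#2 = major second; A#2→B##2 = augmented second; B##2→C##4 = minor ninth.
The smallest is G#2 to A#2, a major second (2 semitones).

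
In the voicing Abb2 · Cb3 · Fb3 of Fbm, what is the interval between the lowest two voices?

Those voices are Abb2 and Cb3.
Counting 3 letters and 4 half steps from Abb gives a major third.

major third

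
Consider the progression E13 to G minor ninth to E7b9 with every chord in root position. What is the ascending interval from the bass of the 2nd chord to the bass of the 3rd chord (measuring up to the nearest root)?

major 6th

The roots are G and E.
Counting 6 letters and 9 half steps from G gives a major sixth.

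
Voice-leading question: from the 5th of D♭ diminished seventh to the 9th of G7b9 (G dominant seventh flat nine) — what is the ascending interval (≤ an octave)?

augmented 1st

The 5th of D♭ diminished seventh is A𝄫; the 9th of G7b9 (G dominant seventh flat nine) is A♭.
A𝄫 up to A♭ is 1 semitone, a half step wider than a perfect unison, so the interval is augmented.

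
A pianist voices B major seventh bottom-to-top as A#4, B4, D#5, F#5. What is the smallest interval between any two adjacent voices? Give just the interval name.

Adjacent intervals: A#4→B4 = minor second; B4→D#5 = major third; D#5→F#5 = minor third.
The smallest is A#4 to B4, a minor second (1 semitone).

minor second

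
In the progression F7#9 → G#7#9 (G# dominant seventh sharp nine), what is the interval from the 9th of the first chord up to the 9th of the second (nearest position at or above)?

A2

The 9th of F7#9 is G#; the 9th of G#7#9 (G# dominant seventh sharp nine) is A##.
G# up to A## is 3 semitones, a half step wider than a major second, so the interval is augmented.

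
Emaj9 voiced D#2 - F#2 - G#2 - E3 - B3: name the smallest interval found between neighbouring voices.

Adjacent intervals: D#2→F#2 = minor third; F#2→G#2 = major second; G#2→E3 = minor sixth; E3→B3 = perfect fifth.
The smallest is F#2 to G#2, a major second (2 semitones).

major second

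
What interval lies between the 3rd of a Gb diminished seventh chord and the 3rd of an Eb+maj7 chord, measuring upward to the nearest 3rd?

The 3rd of Gb diminished seventh is Bbb; the 3rd of Eb+maj7 is G.
From Bbb to G: 10 semitones over a sixth = augmented.

augmented sixth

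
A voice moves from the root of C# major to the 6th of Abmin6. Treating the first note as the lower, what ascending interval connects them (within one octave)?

diminished fourth

C# major has C# as its root, and Abmin6 has F as its 6th.
4 letter names make it a fourth; at 4 semitones (a half step narrower than perfect) the quality is diminished.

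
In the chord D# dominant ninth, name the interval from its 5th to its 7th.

m3

Spelling the chord: D#-F##-A#-C#-E#.
The 5th is A# and the 7th is C#.
From A# to C#: 3 semitones over a third = minor.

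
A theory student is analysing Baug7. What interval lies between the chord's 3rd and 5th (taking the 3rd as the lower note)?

B7#5: B, D#, F##, A.
That puts D# below F##.
D# up to F## spans 3 letter names and 4 semitones — a major third.

major third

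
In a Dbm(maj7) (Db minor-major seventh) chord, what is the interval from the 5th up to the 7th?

Spelling the chord: Db–Fb–Ab–C.
So we need the interval from Ab up to C.
Ab up to C spans 3 letter names and 4 semitones — a major third.

major third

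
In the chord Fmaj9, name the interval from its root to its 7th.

The chord tones of F major ninth are F-A-C-E-G.
That puts F below E.
Counting 7 letters and 11 half steps from F gives a major seventh.

major seventh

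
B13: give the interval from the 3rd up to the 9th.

minor seventh

B13: B D♯ F♯ A C♯ G♯.
The 3rd is D♯ and the 9th is C♯.
7 letter names make it a seventh; at 10 semitones (a half step narrower than major) the quality is minor.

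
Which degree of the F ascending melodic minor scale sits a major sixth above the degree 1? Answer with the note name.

D

The scale is F G A♭ B♭ C D E.
The degree 1 is F; a major sixth above that is D — scale degree 6.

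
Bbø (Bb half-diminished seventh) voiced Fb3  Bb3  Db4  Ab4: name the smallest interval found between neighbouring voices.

Adjacent intervals: Fb3→Bb3 = augmented fourth; Bb3→Db4 = minor third; Db4→Ab4 = perfect fifth.
The smallest is Bb3 to Db4, a minor third (3 semitones).

minor third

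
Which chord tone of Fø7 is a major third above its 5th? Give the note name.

Eb

Fø7: F–A♭–C♭–E♭.
The 5th is C♭. A major third above C♭ is E♭.
E♭ is the chord's 7th.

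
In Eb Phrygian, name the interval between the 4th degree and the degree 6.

minor 3rd

Spelling Eb Phrygian: Eb Fb Gb Ab Bb Cb Db.
4th degree = Ab; degree 6 = Cb.
From Ab to Cb: 3 semitones over a third = minor.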